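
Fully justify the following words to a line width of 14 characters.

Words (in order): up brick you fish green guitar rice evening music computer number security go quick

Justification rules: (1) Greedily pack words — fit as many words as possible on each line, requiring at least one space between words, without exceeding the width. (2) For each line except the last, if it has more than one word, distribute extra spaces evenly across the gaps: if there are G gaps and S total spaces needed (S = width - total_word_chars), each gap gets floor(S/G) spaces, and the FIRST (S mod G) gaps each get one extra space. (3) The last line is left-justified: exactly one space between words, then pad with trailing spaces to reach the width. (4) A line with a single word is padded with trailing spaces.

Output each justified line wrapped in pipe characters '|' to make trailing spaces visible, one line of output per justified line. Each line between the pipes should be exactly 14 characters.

Answer: |up  brick  you|
|fish     green|
|guitar    rice|
|evening  music|
|computer      |
|number        |
|security    go|
|quick         |

Derivation:
Line 1: ['up', 'brick', 'you'] (min_width=12, slack=2)
Line 2: ['fish', 'green'] (min_width=10, slack=4)
Line 3: ['guitar', 'rice'] (min_width=11, slack=3)
Line 4: ['evening', 'music'] (min_width=13, slack=1)
Line 5: ['computer'] (min_width=8, slack=6)
Line 6: ['number'] (min_width=6, slack=8)
Line 7: ['security', 'go'] (min_width=11, slack=3)
Line 8: ['quick'] (min_width=5, slack=9)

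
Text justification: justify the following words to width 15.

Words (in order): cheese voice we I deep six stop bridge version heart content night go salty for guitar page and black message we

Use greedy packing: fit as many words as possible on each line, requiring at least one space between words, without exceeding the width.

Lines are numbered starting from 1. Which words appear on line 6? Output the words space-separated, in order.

Line 1: ['cheese', 'voice', 'we'] (min_width=15, slack=0)
Line 2: ['I', 'deep', 'six', 'stop'] (min_width=15, slack=0)
Line 3: ['bridge', 'version'] (min_width=14, slack=1)
Line 4: ['heart', 'content'] (min_width=13, slack=2)
Line 5: ['night', 'go', 'salty'] (min_width=14, slack=1)
Line 6: ['for', 'guitar', 'page'] (min_width=15, slack=0)
Line 7: ['and', 'black'] (min_width=9, slack=6)
Line 8: ['message', 'we'] (min_width=10, slack=5)

Answer: for guitar page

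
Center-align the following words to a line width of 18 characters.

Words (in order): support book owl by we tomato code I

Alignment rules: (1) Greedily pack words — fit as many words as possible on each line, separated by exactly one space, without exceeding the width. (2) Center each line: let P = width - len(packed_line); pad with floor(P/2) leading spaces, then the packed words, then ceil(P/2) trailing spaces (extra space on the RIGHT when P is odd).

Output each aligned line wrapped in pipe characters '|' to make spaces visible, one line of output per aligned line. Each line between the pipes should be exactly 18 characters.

Answer: | support book owl |
|by we tomato code |
|        I         |

Derivation:
Line 1: ['support', 'book', 'owl'] (min_width=16, slack=2)
Line 2: ['by', 'we', 'tomato', 'code'] (min_width=17, slack=1)
Line 3: ['I'] (min_width=1, slack=17)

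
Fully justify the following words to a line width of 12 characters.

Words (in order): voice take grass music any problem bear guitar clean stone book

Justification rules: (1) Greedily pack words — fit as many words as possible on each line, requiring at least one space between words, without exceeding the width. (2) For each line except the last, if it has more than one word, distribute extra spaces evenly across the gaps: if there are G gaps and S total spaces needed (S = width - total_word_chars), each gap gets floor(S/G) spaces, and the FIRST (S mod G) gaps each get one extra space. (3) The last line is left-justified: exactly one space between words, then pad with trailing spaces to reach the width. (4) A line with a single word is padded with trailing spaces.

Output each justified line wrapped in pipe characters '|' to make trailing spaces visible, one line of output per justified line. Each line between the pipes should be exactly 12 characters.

Answer: |voice   take|
|grass  music|
|any  problem|
|bear  guitar|
|clean  stone|
|book        |

Derivation:
Line 1: ['voice', 'take'] (min_width=10, slack=2)
Line 2: ['grass', 'music'] (min_width=11, slack=1)
Line 3: ['any', 'problem'] (min_width=11, slack=1)
Line 4: ['bear', 'guitar'] (min_width=11, slack=1)
Line 5: ['clean', 'stone'] (min_width=11, slack=1)
Line 6: ['book'] (min_width=4, slack=8)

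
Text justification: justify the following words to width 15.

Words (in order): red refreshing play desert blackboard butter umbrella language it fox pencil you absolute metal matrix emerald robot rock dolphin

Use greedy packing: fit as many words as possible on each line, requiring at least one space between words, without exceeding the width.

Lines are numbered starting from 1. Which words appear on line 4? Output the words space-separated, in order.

Line 1: ['red', 'refreshing'] (min_width=14, slack=1)
Line 2: ['play', 'desert'] (min_width=11, slack=4)
Line 3: ['blackboard'] (min_width=10, slack=5)
Line 4: ['butter', 'umbrella'] (min_width=15, slack=0)
Line 5: ['language', 'it', 'fox'] (min_width=15, slack=0)
Line 6: ['pencil', 'you'] (min_width=10, slack=5)
Line 7: ['absolute', 'metal'] (min_width=14, slack=1)
Line 8: ['matrix', 'emerald'] (min_width=14, slack=1)
Line 9: ['robot', 'rock'] (min_width=10, slack=5)
Line 10: ['dolphin'] (min_width=7, slack=8)

Answer: butter umbrella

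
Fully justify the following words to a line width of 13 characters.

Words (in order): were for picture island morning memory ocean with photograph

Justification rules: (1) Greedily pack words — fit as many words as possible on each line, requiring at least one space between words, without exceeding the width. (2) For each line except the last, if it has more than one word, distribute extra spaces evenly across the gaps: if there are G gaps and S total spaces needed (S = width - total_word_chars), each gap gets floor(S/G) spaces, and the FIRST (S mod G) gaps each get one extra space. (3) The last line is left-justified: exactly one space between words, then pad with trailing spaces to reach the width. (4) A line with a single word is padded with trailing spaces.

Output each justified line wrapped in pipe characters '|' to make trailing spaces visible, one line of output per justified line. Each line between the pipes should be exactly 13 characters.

Line 1: ['were', 'for'] (min_width=8, slack=5)
Line 2: ['picture'] (min_width=7, slack=6)
Line 3: ['island'] (min_width=6, slack=7)
Line 4: ['morning'] (min_width=7, slack=6)
Line 5: ['memory', 'ocean'] (min_width=12, slack=1)
Line 6: ['with'] (min_width=4, slack=9)
Line 7: ['photograph'] (min_width=10, slack=3)

Answer: |were      for|
|picture      |
|island       |
|morning      |
|memory  ocean|
|with         |
|photograph   |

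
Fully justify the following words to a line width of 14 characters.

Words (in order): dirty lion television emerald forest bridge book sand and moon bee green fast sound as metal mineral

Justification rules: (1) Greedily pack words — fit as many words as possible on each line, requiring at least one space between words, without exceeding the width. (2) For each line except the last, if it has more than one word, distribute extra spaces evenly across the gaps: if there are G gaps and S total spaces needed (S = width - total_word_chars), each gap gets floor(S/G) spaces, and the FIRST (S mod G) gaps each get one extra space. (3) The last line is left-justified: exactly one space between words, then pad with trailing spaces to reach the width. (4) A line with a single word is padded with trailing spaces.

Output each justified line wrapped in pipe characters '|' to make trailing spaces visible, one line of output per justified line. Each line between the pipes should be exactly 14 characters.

Line 1: ['dirty', 'lion'] (min_width=10, slack=4)
Line 2: ['television'] (min_width=10, slack=4)
Line 3: ['emerald', 'forest'] (min_width=14, slack=0)
Line 4: ['bridge', 'book'] (min_width=11, slack=3)
Line 5: ['sand', 'and', 'moon'] (min_width=13, slack=1)
Line 6: ['bee', 'green', 'fast'] (min_width=14, slack=0)
Line 7: ['sound', 'as', 'metal'] (min_width=14, slack=0)
Line 8: ['mineral'] (min_width=7, slack=7)

Answer: |dirty     lion|
|television    |
|emerald forest|
|bridge    book|
|sand  and moon|
|bee green fast|
|sound as metal|
|mineral       |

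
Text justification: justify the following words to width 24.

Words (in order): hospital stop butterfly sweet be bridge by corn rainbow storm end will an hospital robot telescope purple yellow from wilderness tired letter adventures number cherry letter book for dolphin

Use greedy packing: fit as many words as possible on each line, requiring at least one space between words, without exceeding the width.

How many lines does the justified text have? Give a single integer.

Line 1: ['hospital', 'stop', 'butterfly'] (min_width=23, slack=1)
Line 2: ['sweet', 'be', 'bridge', 'by', 'corn'] (min_width=23, slack=1)
Line 3: ['rainbow', 'storm', 'end', 'will'] (min_width=22, slack=2)
Line 4: ['an', 'hospital', 'robot'] (min_width=17, slack=7)
Line 5: ['telescope', 'purple', 'yellow'] (min_width=23, slack=1)
Line 6: ['from', 'wilderness', 'tired'] (min_width=21, slack=3)
Line 7: ['letter', 'adventures', 'number'] (min_width=24, slack=0)
Line 8: ['cherry', 'letter', 'book', 'for'] (min_width=22, slack=2)
Line 9: ['dolphin'] (min_width=7, slack=17)
Total lines: 9

Answer: 9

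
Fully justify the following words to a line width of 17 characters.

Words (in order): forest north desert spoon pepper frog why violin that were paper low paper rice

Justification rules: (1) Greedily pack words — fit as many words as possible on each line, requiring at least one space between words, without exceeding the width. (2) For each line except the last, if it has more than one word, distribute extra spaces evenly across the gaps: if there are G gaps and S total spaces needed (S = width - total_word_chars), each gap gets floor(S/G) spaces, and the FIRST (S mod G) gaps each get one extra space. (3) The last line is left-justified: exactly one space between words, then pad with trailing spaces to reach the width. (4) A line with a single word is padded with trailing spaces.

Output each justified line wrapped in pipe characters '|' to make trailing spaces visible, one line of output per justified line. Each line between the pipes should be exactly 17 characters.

Answer: |forest      north|
|desert      spoon|
|pepper  frog  why|
|violin  that were|
|paper  low  paper|
|rice             |

Derivation:
Line 1: ['forest', 'north'] (min_width=12, slack=5)
Line 2: ['desert', 'spoon'] (min_width=12, slack=5)
Line 3: ['pepper', 'frog', 'why'] (min_width=15, slack=2)
Line 4: ['violin', 'that', 'were'] (min_width=16, slack=1)
Line 5: ['paper', 'low', 'paper'] (min_width=15, slack=2)
Line 6: ['rice'] (min_width=4, slack=13)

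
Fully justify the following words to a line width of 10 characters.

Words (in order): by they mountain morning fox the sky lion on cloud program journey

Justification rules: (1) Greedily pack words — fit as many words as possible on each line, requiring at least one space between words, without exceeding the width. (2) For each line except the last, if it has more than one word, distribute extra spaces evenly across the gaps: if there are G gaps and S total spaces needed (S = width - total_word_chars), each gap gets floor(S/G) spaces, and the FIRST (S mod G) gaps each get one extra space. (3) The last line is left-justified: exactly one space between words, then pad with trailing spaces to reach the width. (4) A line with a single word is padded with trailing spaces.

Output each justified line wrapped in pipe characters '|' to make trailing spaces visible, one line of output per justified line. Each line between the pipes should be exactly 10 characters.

Line 1: ['by', 'they'] (min_width=7, slack=3)
Line 2: ['mountain'] (min_width=8, slack=2)
Line 3: ['morning'] (min_width=7, slack=3)
Line 4: ['fox', 'the'] (min_width=7, slack=3)
Line 5: ['sky', 'lion'] (min_width=8, slack=2)
Line 6: ['on', 'cloud'] (min_width=8, slack=2)
Line 7: ['program'] (min_width=7, slack=3)
Line 8: ['journey'] (min_width=7, slack=3)

Answer: |by    they|
|mountain  |
|morning   |
|fox    the|
|sky   lion|
|on   cloud|
|program   |
|journey   |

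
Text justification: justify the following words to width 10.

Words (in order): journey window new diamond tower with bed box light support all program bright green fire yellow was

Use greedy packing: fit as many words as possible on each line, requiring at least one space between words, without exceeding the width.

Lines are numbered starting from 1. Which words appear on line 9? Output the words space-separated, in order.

Line 1: ['journey'] (min_width=7, slack=3)
Line 2: ['window', 'new'] (min_width=10, slack=0)
Line 3: ['diamond'] (min_width=7, slack=3)
Line 4: ['tower', 'with'] (min_width=10, slack=0)
Line 5: ['bed', 'box'] (min_width=7, slack=3)
Line 6: ['light'] (min_width=5, slack=5)
Line 7: ['support'] (min_width=7, slack=3)
Line 8: ['all'] (min_width=3, slack=7)
Line 9: ['program'] (min_width=7, slack=3)
Line 10: ['bright'] (min_width=6, slack=4)
Line 11: ['green', 'fire'] (min_width=10, slack=0)
Line 12: ['yellow', 'was'] (min_width=10, slack=0)

Answer: program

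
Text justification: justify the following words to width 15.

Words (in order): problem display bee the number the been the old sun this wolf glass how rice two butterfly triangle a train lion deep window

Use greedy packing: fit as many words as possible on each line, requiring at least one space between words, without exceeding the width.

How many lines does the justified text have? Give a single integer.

Answer: 10

Derivation:
Line 1: ['problem', 'display'] (min_width=15, slack=0)
Line 2: ['bee', 'the', 'number'] (min_width=14, slack=1)
Line 3: ['the', 'been', 'the'] (min_width=12, slack=3)
Line 4: ['old', 'sun', 'this'] (min_width=12, slack=3)
Line 5: ['wolf', 'glass', 'how'] (min_width=14, slack=1)
Line 6: ['rice', 'two'] (min_width=8, slack=7)
Line 7: ['butterfly'] (min_width=9, slack=6)
Line 8: ['triangle', 'a'] (min_width=10, slack=5)
Line 9: ['train', 'lion', 'deep'] (min_width=15, slack=0)
Line 10: ['window'] (min_width=6, slack=9)
Total lines: 10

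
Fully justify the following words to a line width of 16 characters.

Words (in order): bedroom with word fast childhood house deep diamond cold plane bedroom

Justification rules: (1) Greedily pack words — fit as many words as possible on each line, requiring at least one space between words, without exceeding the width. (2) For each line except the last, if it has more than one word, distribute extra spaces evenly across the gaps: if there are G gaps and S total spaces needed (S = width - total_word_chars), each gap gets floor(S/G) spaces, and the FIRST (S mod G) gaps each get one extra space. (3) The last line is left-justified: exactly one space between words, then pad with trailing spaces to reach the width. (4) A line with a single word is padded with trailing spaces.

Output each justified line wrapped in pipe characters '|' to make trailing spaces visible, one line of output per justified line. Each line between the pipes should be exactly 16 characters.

Answer: |bedroom     with|
|word        fast|
|childhood  house|
|deep     diamond|
|cold       plane|
|bedroom         |

Derivation:
Line 1: ['bedroom', 'with'] (min_width=12, slack=4)
Line 2: ['word', 'fast'] (min_width=9, slack=7)
Line 3: ['childhood', 'house'] (min_width=15, slack=1)
Line 4: ['deep', 'diamond'] (min_width=12, slack=4)
Line 5: ['cold', 'plane'] (min_width=10, slack=6)
Line 6: ['bedroom'] (min_width=7, slack=9)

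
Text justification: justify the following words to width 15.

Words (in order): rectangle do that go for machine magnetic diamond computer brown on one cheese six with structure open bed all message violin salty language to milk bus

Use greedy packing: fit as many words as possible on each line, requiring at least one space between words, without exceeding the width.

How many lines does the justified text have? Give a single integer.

Answer: 13

Derivation:
Line 1: ['rectangle', 'do'] (min_width=12, slack=3)
Line 2: ['that', 'go', 'for'] (min_width=11, slack=4)
Line 3: ['machine'] (min_width=7, slack=8)
Line 4: ['magnetic'] (min_width=8, slack=7)
Line 5: ['diamond'] (min_width=7, slack=8)
Line 6: ['computer', 'brown'] (min_width=14, slack=1)
Line 7: ['on', 'one', 'cheese'] (min_width=13, slack=2)
Line 8: ['six', 'with'] (min_width=8, slack=7)
Line 9: ['structure', 'open'] (min_width=14, slack=1)
Line 10: ['bed', 'all', 'message'] (min_width=15, slack=0)
Line 11: ['violin', 'salty'] (min_width=12, slack=3)
Line 12: ['language', 'to'] (min_width=11, slack=4)
Line 13: ['milk', 'bus'] (min_width=8, slack=7)
Total lines: 13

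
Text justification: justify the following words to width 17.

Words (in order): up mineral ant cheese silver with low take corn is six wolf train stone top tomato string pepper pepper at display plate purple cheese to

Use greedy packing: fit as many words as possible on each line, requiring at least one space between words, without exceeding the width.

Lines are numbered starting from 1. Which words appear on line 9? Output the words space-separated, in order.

Answer: purple cheese to

Derivation:
Line 1: ['up', 'mineral', 'ant'] (min_width=14, slack=3)
Line 2: ['cheese', 'silver'] (min_width=13, slack=4)
Line 3: ['with', 'low', 'take'] (min_width=13, slack=4)
Line 4: ['corn', 'is', 'six', 'wolf'] (min_width=16, slack=1)
Line 5: ['train', 'stone', 'top'] (min_width=15, slack=2)
Line 6: ['tomato', 'string'] (min_width=13, slack=4)
Line 7: ['pepper', 'pepper', 'at'] (min_width=16, slack=1)
Line 8: ['display', 'plate'] (min_width=13, slack=4)
Line 9: ['purple', 'cheese', 'to'] (min_width=16, slack=1)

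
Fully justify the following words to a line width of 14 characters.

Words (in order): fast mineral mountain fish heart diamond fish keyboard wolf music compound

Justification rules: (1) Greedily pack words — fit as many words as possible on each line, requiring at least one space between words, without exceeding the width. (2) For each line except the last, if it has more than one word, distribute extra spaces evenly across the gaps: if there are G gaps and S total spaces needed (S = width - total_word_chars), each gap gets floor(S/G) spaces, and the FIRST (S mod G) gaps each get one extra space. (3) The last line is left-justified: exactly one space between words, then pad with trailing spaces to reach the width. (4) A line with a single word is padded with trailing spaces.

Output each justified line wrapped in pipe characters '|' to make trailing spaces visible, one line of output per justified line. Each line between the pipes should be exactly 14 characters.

Line 1: ['fast', 'mineral'] (min_width=12, slack=2)
Line 2: ['mountain', 'fish'] (min_width=13, slack=1)
Line 3: ['heart', 'diamond'] (min_width=13, slack=1)
Line 4: ['fish', 'keyboard'] (min_width=13, slack=1)
Line 5: ['wolf', 'music'] (min_width=10, slack=4)
Line 6: ['compound'] (min_width=8, slack=6)

Answer: |fast   mineral|
|mountain  fish|
|heart  diamond|
|fish  keyboard|
|wolf     music|
|compound      |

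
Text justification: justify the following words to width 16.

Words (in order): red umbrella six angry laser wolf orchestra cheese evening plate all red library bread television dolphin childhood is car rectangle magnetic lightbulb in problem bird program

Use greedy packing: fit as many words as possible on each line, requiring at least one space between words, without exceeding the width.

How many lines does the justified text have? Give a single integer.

Line 1: ['red', 'umbrella', 'six'] (min_width=16, slack=0)
Line 2: ['angry', 'laser', 'wolf'] (min_width=16, slack=0)
Line 3: ['orchestra', 'cheese'] (min_width=16, slack=0)
Line 4: ['evening', 'plate'] (min_width=13, slack=3)
Line 5: ['all', 'red', 'library'] (min_width=15, slack=1)
Line 6: ['bread', 'television'] (min_width=16, slack=0)
Line 7: ['dolphin'] (min_width=7, slack=9)
Line 8: ['childhood', 'is', 'car'] (min_width=16, slack=0)
Line 9: ['rectangle'] (min_width=9, slack=7)
Line 10: ['magnetic'] (min_width=8, slack=8)
Line 11: ['lightbulb', 'in'] (min_width=12, slack=4)
Line 12: ['problem', 'bird'] (min_width=12, slack=4)
Line 13: ['program'] (min_width=7, slack=9)
Total lines: 13

Answer: 13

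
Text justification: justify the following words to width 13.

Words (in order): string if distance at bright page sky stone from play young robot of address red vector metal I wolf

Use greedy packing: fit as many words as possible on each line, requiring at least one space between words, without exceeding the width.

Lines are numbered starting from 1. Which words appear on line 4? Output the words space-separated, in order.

Line 1: ['string', 'if'] (min_width=9, slack=4)
Line 2: ['distance', 'at'] (min_width=11, slack=2)
Line 3: ['bright', 'page'] (min_width=11, slack=2)
Line 4: ['sky', 'stone'] (min_width=9, slack=4)
Line 5: ['from', 'play'] (min_width=9, slack=4)
Line 6: ['young', 'robot'] (min_width=11, slack=2)
Line 7: ['of', 'address'] (min_width=10, slack=3)
Line 8: ['red', 'vector'] (min_width=10, slack=3)
Line 9: ['metal', 'I', 'wolf'] (min_width=12, slack=1)

Answer: sky stone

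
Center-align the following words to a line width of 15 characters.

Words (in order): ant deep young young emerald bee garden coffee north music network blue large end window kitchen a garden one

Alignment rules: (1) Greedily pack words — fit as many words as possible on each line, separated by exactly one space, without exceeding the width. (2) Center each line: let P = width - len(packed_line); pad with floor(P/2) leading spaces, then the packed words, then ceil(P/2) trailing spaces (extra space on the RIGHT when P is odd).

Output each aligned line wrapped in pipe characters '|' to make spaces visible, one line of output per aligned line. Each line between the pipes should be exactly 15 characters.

Line 1: ['ant', 'deep', 'young'] (min_width=14, slack=1)
Line 2: ['young', 'emerald'] (min_width=13, slack=2)
Line 3: ['bee', 'garden'] (min_width=10, slack=5)
Line 4: ['coffee', 'north'] (min_width=12, slack=3)
Line 5: ['music', 'network'] (min_width=13, slack=2)
Line 6: ['blue', 'large', 'end'] (min_width=14, slack=1)
Line 7: ['window', 'kitchen'] (min_width=14, slack=1)
Line 8: ['a', 'garden', 'one'] (min_width=12, slack=3)

Answer: |ant deep young |
| young emerald |
|  bee garden   |
| coffee north  |
| music network |
|blue large end |
|window kitchen |
| a garden one  |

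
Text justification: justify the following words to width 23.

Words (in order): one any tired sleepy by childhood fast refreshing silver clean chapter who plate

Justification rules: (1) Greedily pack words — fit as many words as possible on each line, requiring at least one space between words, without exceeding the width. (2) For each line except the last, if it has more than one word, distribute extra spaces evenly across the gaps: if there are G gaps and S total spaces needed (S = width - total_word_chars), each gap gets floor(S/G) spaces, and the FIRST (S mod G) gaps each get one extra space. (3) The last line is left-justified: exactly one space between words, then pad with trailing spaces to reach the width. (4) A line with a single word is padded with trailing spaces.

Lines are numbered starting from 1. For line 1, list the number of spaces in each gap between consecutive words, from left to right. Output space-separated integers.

Line 1: ['one', 'any', 'tired', 'sleepy', 'by'] (min_width=23, slack=0)
Line 2: ['childhood', 'fast'] (min_width=14, slack=9)
Line 3: ['refreshing', 'silver', 'clean'] (min_width=23, slack=0)
Line 4: ['chapter', 'who', 'plate'] (min_width=17, slack=6)

Answer: 1 1 1 1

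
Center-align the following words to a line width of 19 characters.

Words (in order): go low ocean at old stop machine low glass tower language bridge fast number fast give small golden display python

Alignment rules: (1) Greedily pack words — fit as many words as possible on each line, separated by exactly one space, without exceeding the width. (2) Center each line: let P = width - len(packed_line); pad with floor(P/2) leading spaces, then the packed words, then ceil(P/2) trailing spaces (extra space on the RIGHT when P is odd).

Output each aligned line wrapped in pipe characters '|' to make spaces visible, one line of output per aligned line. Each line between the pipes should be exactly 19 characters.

Line 1: ['go', 'low', 'ocean', 'at', 'old'] (min_width=19, slack=0)
Line 2: ['stop', 'machine', 'low'] (min_width=16, slack=3)
Line 3: ['glass', 'tower'] (min_width=11, slack=8)
Line 4: ['language', 'bridge'] (min_width=15, slack=4)
Line 5: ['fast', 'number', 'fast'] (min_width=16, slack=3)
Line 6: ['give', 'small', 'golden'] (min_width=17, slack=2)
Line 7: ['display', 'python'] (min_width=14, slack=5)

Answer: |go low ocean at old|
| stop machine low  |
|    glass tower    |
|  language bridge  |
| fast number fast  |
| give small golden |
|  display python   |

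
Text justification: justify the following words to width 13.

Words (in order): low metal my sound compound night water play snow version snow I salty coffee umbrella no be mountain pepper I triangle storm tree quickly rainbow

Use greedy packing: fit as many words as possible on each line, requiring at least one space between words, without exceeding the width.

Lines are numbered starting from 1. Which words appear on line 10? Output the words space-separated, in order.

Answer: be mountain

Derivation:
Line 1: ['low', 'metal', 'my'] (min_width=12, slack=1)
Line 2: ['sound'] (min_width=5, slack=8)
Line 3: ['compound'] (min_width=8, slack=5)
Line 4: ['night', 'water'] (min_width=11, slack=2)
Line 5: ['play', 'snow'] (min_width=9, slack=4)
Line 6: ['version', 'snow'] (min_width=12, slack=1)
Line 7: ['I', 'salty'] (min_width=7, slack=6)
Line 8: ['coffee'] (min_width=6, slack=7)
Line 9: ['umbrella', 'no'] (min_width=11, slack=2)
Line 10: ['be', 'mountain'] (min_width=11, slack=2)
Line 11: ['pepper', 'I'] (min_width=8, slack=5)
Line 12: ['triangle'] (min_width=8, slack=5)
Line 13: ['storm', 'tree'] (min_width=10, slack=3)
Line 14: ['quickly'] (min_width=7, slack=6)
Line 15: ['rainbow'] (min_width=7, slack=6)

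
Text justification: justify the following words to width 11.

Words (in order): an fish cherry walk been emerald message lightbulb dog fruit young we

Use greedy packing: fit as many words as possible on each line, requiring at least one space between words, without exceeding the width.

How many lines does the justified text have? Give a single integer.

Answer: 8

Derivation:
Line 1: ['an', 'fish'] (min_width=7, slack=4)
Line 2: ['cherry', 'walk'] (min_width=11, slack=0)
Line 3: ['been'] (min_width=4, slack=7)
Line 4: ['emerald'] (min_width=7, slack=4)
Line 5: ['message'] (min_width=7, slack=4)
Line 6: ['lightbulb'] (min_width=9, slack=2)
Line 7: ['dog', 'fruit'] (min_width=9, slack=2)
Line 8: ['young', 'we'] (min_width=8, slack=3)
Total lines: 8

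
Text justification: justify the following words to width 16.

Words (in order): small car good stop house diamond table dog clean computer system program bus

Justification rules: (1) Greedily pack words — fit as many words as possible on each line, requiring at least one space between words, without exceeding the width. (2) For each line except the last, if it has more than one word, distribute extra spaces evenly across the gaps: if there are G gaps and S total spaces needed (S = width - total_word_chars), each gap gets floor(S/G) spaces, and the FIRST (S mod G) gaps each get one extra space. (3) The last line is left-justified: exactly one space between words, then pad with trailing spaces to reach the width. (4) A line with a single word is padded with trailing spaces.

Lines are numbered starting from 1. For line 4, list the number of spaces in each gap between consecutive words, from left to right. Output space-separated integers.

Answer: 8

Derivation:
Line 1: ['small', 'car', 'good'] (min_width=14, slack=2)
Line 2: ['stop', 'house'] (min_width=10, slack=6)
Line 3: ['diamond', 'table'] (min_width=13, slack=3)
Line 4: ['dog', 'clean'] (min_width=9, slack=7)
Line 5: ['computer', 'system'] (min_width=15, slack=1)
Line 6: ['program', 'bus'] (min_width=11, slack=5)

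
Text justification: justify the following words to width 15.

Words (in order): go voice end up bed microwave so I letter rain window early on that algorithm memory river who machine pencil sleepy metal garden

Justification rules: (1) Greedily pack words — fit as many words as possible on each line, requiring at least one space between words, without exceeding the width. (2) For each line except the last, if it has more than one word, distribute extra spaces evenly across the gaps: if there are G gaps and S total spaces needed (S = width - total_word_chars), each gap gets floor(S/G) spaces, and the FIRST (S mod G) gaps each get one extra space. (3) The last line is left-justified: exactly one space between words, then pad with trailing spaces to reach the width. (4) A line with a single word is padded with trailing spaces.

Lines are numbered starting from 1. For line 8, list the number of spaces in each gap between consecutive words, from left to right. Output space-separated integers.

Answer: 5

Derivation:
Line 1: ['go', 'voice', 'end', 'up'] (min_width=15, slack=0)
Line 2: ['bed', 'microwave'] (min_width=13, slack=2)
Line 3: ['so', 'I', 'letter'] (min_width=11, slack=4)
Line 4: ['rain', 'window'] (min_width=11, slack=4)
Line 5: ['early', 'on', 'that'] (min_width=13, slack=2)
Line 6: ['algorithm'] (min_width=9, slack=6)
Line 7: ['memory', 'river'] (min_width=12, slack=3)
Line 8: ['who', 'machine'] (min_width=11, slack=4)
Line 9: ['pencil', 'sleepy'] (min_width=13, slack=2)
Line 10: ['metal', 'garden'] (min_width=12, slack=3)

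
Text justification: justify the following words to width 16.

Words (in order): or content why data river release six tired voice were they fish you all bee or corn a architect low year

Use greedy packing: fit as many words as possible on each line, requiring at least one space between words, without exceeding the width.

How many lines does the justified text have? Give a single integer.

Answer: 8

Derivation:
Line 1: ['or', 'content', 'why'] (min_width=14, slack=2)
Line 2: ['data', 'river'] (min_width=10, slack=6)
Line 3: ['release', 'six'] (min_width=11, slack=5)
Line 4: ['tired', 'voice', 'were'] (min_width=16, slack=0)
Line 5: ['they', 'fish', 'you'] (min_width=13, slack=3)
Line 6: ['all', 'bee', 'or', 'corn'] (min_width=15, slack=1)
Line 7: ['a', 'architect', 'low'] (min_width=15, slack=1)
Line 8: ['year'] (min_width=4, slack=12)
Total lines: 8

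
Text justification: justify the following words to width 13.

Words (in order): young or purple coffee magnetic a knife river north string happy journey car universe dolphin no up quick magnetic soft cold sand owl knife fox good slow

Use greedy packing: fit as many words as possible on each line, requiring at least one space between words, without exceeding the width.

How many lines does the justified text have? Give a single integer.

Line 1: ['young', 'or'] (min_width=8, slack=5)
Line 2: ['purple', 'coffee'] (min_width=13, slack=0)
Line 3: ['magnetic', 'a'] (min_width=10, slack=3)
Line 4: ['knife', 'river'] (min_width=11, slack=2)
Line 5: ['north', 'string'] (min_width=12, slack=1)
Line 6: ['happy', 'journey'] (min_width=13, slack=0)
Line 7: ['car', 'universe'] (min_width=12, slack=1)
Line 8: ['dolphin', 'no', 'up'] (min_width=13, slack=0)
Line 9: ['quick'] (min_width=5, slack=8)
Line 10: ['magnetic', 'soft'] (min_width=13, slack=0)
Line 11: ['cold', 'sand', 'owl'] (min_width=13, slack=0)
Line 12: ['knife', 'fox'] (min_width=9, slack=4)
Line 13: ['good', 'slow'] (min_width=9, slack=4)
Total lines: 13

Answer: 13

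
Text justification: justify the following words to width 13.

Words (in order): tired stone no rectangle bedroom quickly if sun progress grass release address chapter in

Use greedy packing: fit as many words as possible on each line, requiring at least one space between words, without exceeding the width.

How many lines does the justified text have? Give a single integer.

Line 1: ['tired', 'stone'] (min_width=11, slack=2)
Line 2: ['no', 'rectangle'] (min_width=12, slack=1)
Line 3: ['bedroom'] (min_width=7, slack=6)
Line 4: ['quickly', 'if'] (min_width=10, slack=3)
Line 5: ['sun', 'progress'] (min_width=12, slack=1)
Line 6: ['grass', 'release'] (min_width=13, slack=0)
Line 7: ['address'] (min_width=7, slack=6)
Line 8: ['chapter', 'in'] (min_width=10, slack=3)
Total lines: 8

Answer: 8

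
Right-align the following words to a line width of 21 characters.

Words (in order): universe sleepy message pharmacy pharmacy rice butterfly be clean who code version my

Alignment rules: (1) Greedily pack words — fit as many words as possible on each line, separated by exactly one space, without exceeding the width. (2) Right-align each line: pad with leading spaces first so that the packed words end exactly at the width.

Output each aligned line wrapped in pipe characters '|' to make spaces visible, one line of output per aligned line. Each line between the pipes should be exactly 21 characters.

Line 1: ['universe', 'sleepy'] (min_width=15, slack=6)
Line 2: ['message', 'pharmacy'] (min_width=16, slack=5)
Line 3: ['pharmacy', 'rice'] (min_width=13, slack=8)
Line 4: ['butterfly', 'be', 'clean'] (min_width=18, slack=3)
Line 5: ['who', 'code', 'version', 'my'] (min_width=19, slack=2)

Answer: |      universe sleepy|
|     message pharmacy|
|        pharmacy rice|
|   butterfly be clean|
|  who code version my|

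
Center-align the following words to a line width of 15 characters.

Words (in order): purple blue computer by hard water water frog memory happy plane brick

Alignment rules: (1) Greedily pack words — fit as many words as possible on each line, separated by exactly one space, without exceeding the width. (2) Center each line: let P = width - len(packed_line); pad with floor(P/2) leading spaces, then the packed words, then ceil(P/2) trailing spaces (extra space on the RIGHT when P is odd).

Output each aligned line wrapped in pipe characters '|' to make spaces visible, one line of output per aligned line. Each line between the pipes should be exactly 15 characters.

Line 1: ['purple', 'blue'] (min_width=11, slack=4)
Line 2: ['computer', 'by'] (min_width=11, slack=4)
Line 3: ['hard', 'water'] (min_width=10, slack=5)
Line 4: ['water', 'frog'] (min_width=10, slack=5)
Line 5: ['memory', 'happy'] (min_width=12, slack=3)
Line 6: ['plane', 'brick'] (min_width=11, slack=4)

Answer: |  purple blue  |
|  computer by  |
|  hard water   |
|  water frog   |
| memory happy  |
|  plane brick  |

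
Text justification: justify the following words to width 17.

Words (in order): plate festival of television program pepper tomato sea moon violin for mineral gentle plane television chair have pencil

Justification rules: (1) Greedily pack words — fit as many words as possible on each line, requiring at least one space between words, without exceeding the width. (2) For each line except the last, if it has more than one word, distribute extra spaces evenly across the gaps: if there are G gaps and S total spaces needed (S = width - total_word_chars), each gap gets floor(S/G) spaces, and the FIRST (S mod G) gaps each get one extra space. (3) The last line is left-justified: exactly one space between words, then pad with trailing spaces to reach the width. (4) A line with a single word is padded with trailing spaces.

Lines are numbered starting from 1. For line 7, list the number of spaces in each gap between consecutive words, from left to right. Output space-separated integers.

Answer: 2

Derivation:
Line 1: ['plate', 'festival', 'of'] (min_width=17, slack=0)
Line 2: ['television'] (min_width=10, slack=7)
Line 3: ['program', 'pepper'] (min_width=14, slack=3)
Line 4: ['tomato', 'sea', 'moon'] (min_width=15, slack=2)
Line 5: ['violin', 'for'] (min_width=10, slack=7)
Line 6: ['mineral', 'gentle'] (min_width=14, slack=3)
Line 7: ['plane', 'television'] (min_width=16, slack=1)
Line 8: ['chair', 'have', 'pencil'] (min_width=17, slack=0)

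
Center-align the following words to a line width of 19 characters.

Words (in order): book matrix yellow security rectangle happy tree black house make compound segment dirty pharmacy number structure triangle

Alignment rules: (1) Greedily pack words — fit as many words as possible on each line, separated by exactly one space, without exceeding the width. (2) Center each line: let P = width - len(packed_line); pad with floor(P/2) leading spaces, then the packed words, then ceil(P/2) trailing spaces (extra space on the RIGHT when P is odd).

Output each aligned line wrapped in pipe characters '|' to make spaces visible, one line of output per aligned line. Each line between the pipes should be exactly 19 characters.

Line 1: ['book', 'matrix', 'yellow'] (min_width=18, slack=1)
Line 2: ['security', 'rectangle'] (min_width=18, slack=1)
Line 3: ['happy', 'tree', 'black'] (min_width=16, slack=3)
Line 4: ['house', 'make', 'compound'] (min_width=19, slack=0)
Line 5: ['segment', 'dirty'] (min_width=13, slack=6)
Line 6: ['pharmacy', 'number'] (min_width=15, slack=4)
Line 7: ['structure', 'triangle'] (min_width=18, slack=1)

Answer: |book matrix yellow |
|security rectangle |
| happy tree black  |
|house make compound|
|   segment dirty   |
|  pharmacy number  |
|structure triangle |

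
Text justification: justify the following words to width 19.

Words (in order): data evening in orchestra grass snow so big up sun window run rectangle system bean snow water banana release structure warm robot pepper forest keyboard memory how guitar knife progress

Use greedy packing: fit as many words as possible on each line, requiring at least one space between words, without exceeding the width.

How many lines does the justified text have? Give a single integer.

Line 1: ['data', 'evening', 'in'] (min_width=15, slack=4)
Line 2: ['orchestra', 'grass'] (min_width=15, slack=4)
Line 3: ['snow', 'so', 'big', 'up', 'sun'] (min_width=18, slack=1)
Line 4: ['window', 'run'] (min_width=10, slack=9)
Line 5: ['rectangle', 'system'] (min_width=16, slack=3)
Line 6: ['bean', 'snow', 'water'] (min_width=15, slack=4)
Line 7: ['banana', 'release'] (min_width=14, slack=5)
Line 8: ['structure', 'warm'] (min_width=14, slack=5)
Line 9: ['robot', 'pepper', 'forest'] (min_width=19, slack=0)
Line 10: ['keyboard', 'memory', 'how'] (min_width=19, slack=0)
Line 11: ['guitar', 'knife'] (min_width=12, slack=7)
Line 12: ['progress'] (min_width=8, slack=11)
Total lines: 12

Answer: 12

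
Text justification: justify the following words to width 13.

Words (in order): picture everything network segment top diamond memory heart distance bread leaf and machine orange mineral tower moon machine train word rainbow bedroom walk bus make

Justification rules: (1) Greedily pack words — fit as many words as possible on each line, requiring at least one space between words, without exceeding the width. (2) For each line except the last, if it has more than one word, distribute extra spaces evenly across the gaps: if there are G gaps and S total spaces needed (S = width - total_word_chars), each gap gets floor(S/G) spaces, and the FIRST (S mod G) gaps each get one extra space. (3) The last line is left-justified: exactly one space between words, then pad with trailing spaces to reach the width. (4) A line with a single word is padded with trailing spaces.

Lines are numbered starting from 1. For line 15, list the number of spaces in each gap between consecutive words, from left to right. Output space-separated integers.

Line 1: ['picture'] (min_width=7, slack=6)
Line 2: ['everything'] (min_width=10, slack=3)
Line 3: ['network'] (min_width=7, slack=6)
Line 4: ['segment', 'top'] (min_width=11, slack=2)
Line 5: ['diamond'] (min_width=7, slack=6)
Line 6: ['memory', 'heart'] (min_width=12, slack=1)
Line 7: ['distance'] (min_width=8, slack=5)
Line 8: ['bread', 'leaf'] (min_width=10, slack=3)
Line 9: ['and', 'machine'] (min_width=11, slack=2)
Line 10: ['orange'] (min_width=6, slack=7)
Line 11: ['mineral', 'tower'] (min_width=13, slack=0)
Line 12: ['moon', 'machine'] (min_width=12, slack=1)
Line 13: ['train', 'word'] (min_width=10, slack=3)
Line 14: ['rainbow'] (min_width=7, slack=6)
Line 15: ['bedroom', 'walk'] (min_width=12, slack=1)
Line 16: ['bus', 'make'] (min_width=8, slack=5)

Answer: 2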